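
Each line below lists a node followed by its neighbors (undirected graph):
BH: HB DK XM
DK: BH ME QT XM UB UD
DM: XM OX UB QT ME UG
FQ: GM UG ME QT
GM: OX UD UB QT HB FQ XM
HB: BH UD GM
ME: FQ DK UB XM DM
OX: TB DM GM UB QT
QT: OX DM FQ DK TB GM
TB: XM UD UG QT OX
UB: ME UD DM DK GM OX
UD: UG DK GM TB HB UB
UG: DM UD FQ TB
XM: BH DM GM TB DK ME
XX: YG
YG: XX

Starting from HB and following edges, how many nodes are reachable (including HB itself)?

14

BFS from HB visits: HB, UD, GM, BH, UG, UB, TB, DK, XM, QT, OX, FQ, DM, ME
Reachable nodes: 14 of 16 total.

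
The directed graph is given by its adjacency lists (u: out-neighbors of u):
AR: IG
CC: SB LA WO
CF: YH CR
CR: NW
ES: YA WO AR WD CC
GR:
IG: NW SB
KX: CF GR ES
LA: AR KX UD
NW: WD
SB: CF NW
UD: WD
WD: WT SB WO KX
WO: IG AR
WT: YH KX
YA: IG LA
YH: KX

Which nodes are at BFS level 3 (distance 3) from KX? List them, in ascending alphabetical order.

IG, LA, NW, SB, WT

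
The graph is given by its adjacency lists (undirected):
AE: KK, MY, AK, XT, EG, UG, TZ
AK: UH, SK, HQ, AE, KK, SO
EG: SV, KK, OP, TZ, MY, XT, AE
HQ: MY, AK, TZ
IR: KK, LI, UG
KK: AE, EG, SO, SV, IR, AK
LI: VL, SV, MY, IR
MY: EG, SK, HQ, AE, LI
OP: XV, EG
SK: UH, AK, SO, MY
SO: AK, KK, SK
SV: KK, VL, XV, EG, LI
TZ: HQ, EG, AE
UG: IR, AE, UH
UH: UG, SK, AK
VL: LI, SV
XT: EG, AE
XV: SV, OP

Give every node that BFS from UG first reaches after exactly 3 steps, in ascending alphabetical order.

Level 0: UG
Level 1: AE, IR, UH
Level 2: AK, EG, KK, LI, MY, SK, TZ, XT
Level 3: HQ, OP, SO, SV, VL
Level 4: XV

HQ, OP, SO, SV, VL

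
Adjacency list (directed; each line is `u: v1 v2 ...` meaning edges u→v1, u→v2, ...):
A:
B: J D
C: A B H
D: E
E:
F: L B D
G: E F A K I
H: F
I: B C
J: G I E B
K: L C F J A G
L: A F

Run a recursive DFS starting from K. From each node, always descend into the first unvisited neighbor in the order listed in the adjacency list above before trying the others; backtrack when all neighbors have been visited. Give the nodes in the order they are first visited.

Visit K
K → L
L → A
L → F
F → B
B → J
J → G
G → E
G → I
I → C
C → H
B → D

K, L, A, F, B, J, G, E, I, C, H, D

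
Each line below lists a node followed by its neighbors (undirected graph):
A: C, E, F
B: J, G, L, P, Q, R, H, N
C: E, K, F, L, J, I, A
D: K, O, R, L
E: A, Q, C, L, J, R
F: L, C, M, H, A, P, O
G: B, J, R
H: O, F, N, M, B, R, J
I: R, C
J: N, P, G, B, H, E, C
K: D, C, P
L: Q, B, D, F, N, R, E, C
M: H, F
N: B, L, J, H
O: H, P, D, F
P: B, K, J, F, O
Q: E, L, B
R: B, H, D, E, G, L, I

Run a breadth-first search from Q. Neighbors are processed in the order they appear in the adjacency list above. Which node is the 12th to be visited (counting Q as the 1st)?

G

Visit Q; enqueue E, L, B → queue [E, L, B]
Visit E; enqueue A, C, J, R → queue [L, B, A, C, J, R]
Visit L; enqueue D, F, N → queue [B, A, C, J, R, D, F, N]
Visit B; enqueue G, P, H → queue [A, C, J, R, D, F, N, G, P, H]
Visit A → queue [C, J, R, D, F, N, G, P, H]
Visit C; enqueue K, I → queue [J, R, D, F, N, G, P, H, K, I]
Visit J → queue [R, D, F, N, G, P, H, K, I]
Visit R → queue [D, F, N, G, P, H, K, I]
Visit D; enqueue O → queue [F, N, G, P, H, K, I, O]
Visit F; enqueue M → queue [N, G, P, H, K, I, O, M]
Visit N → queue [G, P, H, K, I, O, M]
Visit G → queue [P, H, K, I, O, M]
Visit P → queue [H, K, I, O, M]
Visit H → queue [K, I, O, M]
Visit K → queue [I, O, M]
Visit I → queue [O, M]
Visit O → queue [M]
Visit M → queue []

Visit order: Q, E, L, B, A, C, J, R, D, F, N, G, P, H, K, I, O, M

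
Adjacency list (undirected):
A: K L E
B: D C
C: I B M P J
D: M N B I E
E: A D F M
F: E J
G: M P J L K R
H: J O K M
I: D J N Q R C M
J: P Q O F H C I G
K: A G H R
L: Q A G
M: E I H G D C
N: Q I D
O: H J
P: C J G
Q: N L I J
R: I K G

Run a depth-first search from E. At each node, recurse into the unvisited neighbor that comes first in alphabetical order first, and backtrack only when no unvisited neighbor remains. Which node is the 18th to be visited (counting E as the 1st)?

Visit E
E → A
A → K
K → G
G → J
J → C
C → B
B → D
D → I
I → M
M → H
H → O
I → N
N → Q
Q → L
I → R
C → P
J → F

Visit order: E, A, K, G, J, C, B, D, I, M, H, O, N, Q, L, R, P, F

F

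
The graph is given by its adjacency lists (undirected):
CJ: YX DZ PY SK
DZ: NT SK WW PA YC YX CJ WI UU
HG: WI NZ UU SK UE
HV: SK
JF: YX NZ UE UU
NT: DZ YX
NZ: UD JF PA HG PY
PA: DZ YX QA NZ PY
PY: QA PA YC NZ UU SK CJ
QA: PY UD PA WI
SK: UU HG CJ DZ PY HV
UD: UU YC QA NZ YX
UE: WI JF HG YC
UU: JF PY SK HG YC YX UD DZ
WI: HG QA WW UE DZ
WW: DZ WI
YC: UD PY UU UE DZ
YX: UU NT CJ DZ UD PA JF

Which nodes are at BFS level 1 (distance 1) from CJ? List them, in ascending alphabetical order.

DZ, PY, SK, YX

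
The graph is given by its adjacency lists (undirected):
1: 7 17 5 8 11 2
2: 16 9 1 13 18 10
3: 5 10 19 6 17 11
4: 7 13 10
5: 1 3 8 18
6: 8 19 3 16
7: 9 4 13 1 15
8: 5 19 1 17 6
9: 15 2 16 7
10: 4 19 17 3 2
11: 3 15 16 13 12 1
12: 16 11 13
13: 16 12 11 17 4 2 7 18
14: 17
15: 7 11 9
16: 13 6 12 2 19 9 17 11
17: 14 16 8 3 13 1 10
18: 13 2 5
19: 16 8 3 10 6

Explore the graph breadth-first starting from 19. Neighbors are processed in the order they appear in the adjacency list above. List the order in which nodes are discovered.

19 16 8 3 10 6 13 12 2 9 17 11 5 1 4 7 18 15 14

Visit 19; enqueue 16, 8, 3, 10, 6 → queue [16, 8, 3, 10, 6]
Visit 16; enqueue 13, 12, 2, 9, 17, 11 → queue [8, 3, 10, 6, 13, 12, 2, 9, 17, 11]
Visit 8; enqueue 5, 1 → queue [3, 10, 6, 13, 12, 2, 9, 17, 11, 5, 1]
Visit 3 → queue [10, 6, 13, 12, 2, 9, 17, 11, 5, 1]
Visit 10; enqueue 4 → queue [6, 13, 12, 2, 9, 17, 11, 5, 1, 4]
Visit 6 → queue [13, 12, 2, 9, 17, 11, 5, 1, 4]
Visit 13; enqueue 7, 18 → queue [12, 2, 9, 17, 11, 5, 1, 4, 7, 18]
Visit 12 → queue [2, 9, 17, 11, 5, 1, 4, 7, 18]
Visit 2 → queue [9, 17, 11, 5, 1, 4, 7, 18]
Visit 9; enqueue 15 → queue [17, 11, 5, 1, 4, 7, 18, 15]
Visit 17; enqueue 14 → queue [11, 5, 1, 4, 7, 18, 15, 14]
Visit 11 → queue [5, 1, 4, 7, 18, 15, 14]
Visit 5 → queue [1, 4, 7, 18, 15, 14]
Visit 1 → queue [4, 7, 18, 15, 14]
Visit 4 → queue [7, 18, 15, 14]
Visit 7 → queue [18, 15, 14]
Visit 18 → queue [15, 14]
Visit 15 → queue [14]
Visit 14 → queue []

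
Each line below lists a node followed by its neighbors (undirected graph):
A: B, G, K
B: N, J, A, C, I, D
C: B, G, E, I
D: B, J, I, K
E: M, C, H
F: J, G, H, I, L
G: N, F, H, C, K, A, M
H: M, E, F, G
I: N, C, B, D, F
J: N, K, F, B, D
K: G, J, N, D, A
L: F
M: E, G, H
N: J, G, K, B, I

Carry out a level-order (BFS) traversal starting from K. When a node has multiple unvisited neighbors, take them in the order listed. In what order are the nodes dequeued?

Visit K; enqueue G, J, N, D, A → queue [G, J, N, D, A]
Visit G; enqueue F, H, C, M → queue [J, N, D, A, F, H, C, M]
Visit J; enqueue B → queue [N, D, A, F, H, C, M, B]
Visit N; enqueue I → queue [D, A, F, H, C, M, B, I]
Visit D → queue [A, F, H, C, M, B, I]
Visit A → queue [F, H, C, M, B, I]
Visit F; enqueue L → queue [H, C, M, B, I, L]
Visit H; enqueue E → queue [C, M, B, I, L, E]
Visit C → queue [M, B, I, L, E]
Visit M → queue [B, I, L, E]
Visit B → queue [I, L, E]
Visit I → queue [L, E]
Visit L → queue [E]
Visit E → queue []

K -> G -> J -> N -> D -> A -> F -> H -> C -> M -> B -> I -> L -> E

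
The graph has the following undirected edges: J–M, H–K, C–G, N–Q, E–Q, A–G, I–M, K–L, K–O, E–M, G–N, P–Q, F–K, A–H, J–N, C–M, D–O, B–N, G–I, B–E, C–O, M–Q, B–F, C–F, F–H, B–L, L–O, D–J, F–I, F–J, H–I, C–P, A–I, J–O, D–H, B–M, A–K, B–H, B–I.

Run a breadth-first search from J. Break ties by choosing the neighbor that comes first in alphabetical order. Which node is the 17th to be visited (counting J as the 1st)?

P

Visit J; enqueue D, F, M, N, O → queue [D, F, M, N, O]
Visit D; enqueue H → queue [F, M, N, O, H]
Visit F; enqueue B, C, I, K → queue [M, N, O, H, B, C, I, K]
Visit M; enqueue E, Q → queue [N, O, H, B, C, I, K, E, Q]
Visit N; enqueue G → queue [O, H, B, C, I, K, E, Q, G]
Visit O; enqueue L → queue [H, B, C, I, K, E, Q, G, L]
Visit H; enqueue A → queue [B, C, I, K, E, Q, G, L, A]
Visit B → queue [C, I, K, E, Q, G, L, A]
Visit C; enqueue P → queue [I, K, E, Q, G, L, A, P]
Visit I → queue [K, E, Q, G, L, A, P]
Visit K → queue [E, Q, G, L, A, P]
Visit E → queue [Q, G, L, A, P]
Visit Q → queue [G, L, A, P]
Visit G → queue [L, A, P]
Visit L → queue [A, P]
Visit A → queue [P]
Visit P → queue []

Visit order: J, D, F, M, N, O, H, B, C, I, K, E, Q, G, L, A, P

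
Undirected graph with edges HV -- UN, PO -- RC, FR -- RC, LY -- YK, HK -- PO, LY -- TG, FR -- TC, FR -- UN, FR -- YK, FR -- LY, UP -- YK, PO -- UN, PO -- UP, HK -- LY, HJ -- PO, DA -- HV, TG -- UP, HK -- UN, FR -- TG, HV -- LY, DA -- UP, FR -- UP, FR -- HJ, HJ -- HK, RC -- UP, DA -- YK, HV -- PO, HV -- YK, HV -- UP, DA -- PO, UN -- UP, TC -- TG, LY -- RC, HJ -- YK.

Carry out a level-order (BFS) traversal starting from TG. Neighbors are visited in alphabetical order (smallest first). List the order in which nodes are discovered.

Visit TG; enqueue FR, LY, TC, UP → queue [FR, LY, TC, UP]
Visit FR; enqueue HJ, RC, UN, YK → queue [LY, TC, UP, HJ, RC, UN, YK]
Visit LY; enqueue HK, HV → queue [TC, UP, HJ, RC, UN, YK, HK, HV]
Visit TC → queue [UP, HJ, RC, UN, YK, HK, HV]
Visit UP; enqueue DA, PO → queue [HJ, RC, UN, YK, HK, HV, DA, PO]
Visit HJ → queue [RC, UN, YK, HK, HV, DA, PO]
Visit RC → queue [UN, YK, HK, HV, DA, PO]
Visit UN → queue [YK, HK, HV, DA, PO]
Visit YK → queue [HK, HV, DA, PO]
Visit HK → queue [HV, DA, PO]
Visit HV → queue [DA, PO]
Visit DA → queue [PO]
Visit PO → queue []

TG → FR → LY → TC → UP → HJ → RC → UN → YK → HK → HV → DA → PO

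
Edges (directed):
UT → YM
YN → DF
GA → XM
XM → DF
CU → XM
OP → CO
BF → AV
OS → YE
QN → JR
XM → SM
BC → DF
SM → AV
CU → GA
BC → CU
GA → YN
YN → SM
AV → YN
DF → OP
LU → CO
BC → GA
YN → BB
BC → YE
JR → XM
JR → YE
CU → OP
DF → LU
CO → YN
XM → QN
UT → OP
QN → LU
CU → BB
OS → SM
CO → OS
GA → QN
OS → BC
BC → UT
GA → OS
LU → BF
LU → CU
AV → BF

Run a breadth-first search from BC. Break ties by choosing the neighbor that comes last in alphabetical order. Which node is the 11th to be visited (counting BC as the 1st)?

QN

Visit BC; enqueue YE, UT, GA, DF, CU → queue [YE, UT, GA, DF, CU]
Visit YE → queue [UT, GA, DF, CU]
Visit UT; enqueue YM, OP → queue [GA, DF, CU, YM, OP]
Visit GA; enqueue YN, XM, QN, OS → queue [DF, CU, YM, OP, YN, XM, QN, OS]
Visit DF; enqueue LU → queue [CU, YM, OP, YN, XM, QN, OS, LU]
Visit CU; enqueue BB → queue [YM, OP, YN, XM, QN, OS, LU, BB]
Visit YM → queue [OP, YN, XM, QN, OS, LU, BB]
Visit OP; enqueue CO → queue [YN, XM, QN, OS, LU, BB, CO]
Visit YN; enqueue SM → queue [XM, QN, OS, LU, BB, CO, SM]
Visit XM → queue [QN, OS, LU, BB, CO, SM]
Visit QN; enqueue JR → queue [OS, LU, BB, CO, SM, JR]
Visit OS → queue [LU, BB, CO, SM, JR]
Visit LU; enqueue BF → queue [BB, CO, SM, JR, BF]
Visit BB → queue [CO, SM, JR, BF]
Visit CO → queue [SM, JR, BF]
Visit SM; enqueue AV → queue [JR, BF, AV]
Visit JR → queue [BF, AV]
Visit BF → queue [AV]
Visit AV → queue []

Visit order: BC, YE, UT, GA, DF, CU, YM, OP, YN, XM, QN, OS, LU, BB, CO, SM, JR, BF, AV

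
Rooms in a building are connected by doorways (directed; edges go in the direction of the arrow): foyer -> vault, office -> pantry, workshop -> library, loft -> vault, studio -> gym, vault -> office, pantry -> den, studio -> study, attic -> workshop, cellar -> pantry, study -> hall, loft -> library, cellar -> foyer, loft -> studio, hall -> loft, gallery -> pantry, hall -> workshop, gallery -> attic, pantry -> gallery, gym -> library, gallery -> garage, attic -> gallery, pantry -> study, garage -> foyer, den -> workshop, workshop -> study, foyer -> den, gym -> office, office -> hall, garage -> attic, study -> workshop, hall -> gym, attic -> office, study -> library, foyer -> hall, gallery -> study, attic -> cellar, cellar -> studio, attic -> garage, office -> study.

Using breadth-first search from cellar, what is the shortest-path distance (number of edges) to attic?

3

Level 0: cellar
Level 1: foyer, pantry, studio
Level 2: den, gallery, gym, hall, study, vault
Level 3: attic, garage, library, loft, office, workshop
attic first appears at level 3.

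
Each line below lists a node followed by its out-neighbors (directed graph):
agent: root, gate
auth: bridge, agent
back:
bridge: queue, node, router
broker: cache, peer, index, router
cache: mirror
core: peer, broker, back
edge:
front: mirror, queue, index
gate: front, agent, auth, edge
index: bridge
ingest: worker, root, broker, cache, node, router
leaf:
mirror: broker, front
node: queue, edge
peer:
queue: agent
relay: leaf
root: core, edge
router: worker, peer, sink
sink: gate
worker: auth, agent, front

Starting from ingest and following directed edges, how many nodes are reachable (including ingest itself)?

BFS from ingest visits: ingest, worker, router, root, node, cache, broker, front, auth, agent, sink, peer, edge, core, queue, mirror, index, bridge, gate, back
Reachable nodes: 20 of 22 total.

20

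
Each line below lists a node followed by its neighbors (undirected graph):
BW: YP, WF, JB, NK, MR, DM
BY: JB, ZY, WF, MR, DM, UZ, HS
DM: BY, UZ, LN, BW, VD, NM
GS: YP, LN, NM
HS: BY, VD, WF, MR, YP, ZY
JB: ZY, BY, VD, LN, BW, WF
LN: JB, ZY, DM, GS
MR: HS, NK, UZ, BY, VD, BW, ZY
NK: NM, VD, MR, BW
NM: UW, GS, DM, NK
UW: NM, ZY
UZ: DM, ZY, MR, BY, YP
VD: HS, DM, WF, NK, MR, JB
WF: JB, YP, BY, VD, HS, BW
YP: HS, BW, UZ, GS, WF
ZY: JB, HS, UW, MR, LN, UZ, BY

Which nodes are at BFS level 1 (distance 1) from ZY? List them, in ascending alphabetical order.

Level 0: ZY
Level 1: BY, HS, JB, LN, MR, UW, UZ
Level 2: BW, DM, GS, NK, NM, VD, WF, YP

BY, HS, JB, LN, MR, UW, UZ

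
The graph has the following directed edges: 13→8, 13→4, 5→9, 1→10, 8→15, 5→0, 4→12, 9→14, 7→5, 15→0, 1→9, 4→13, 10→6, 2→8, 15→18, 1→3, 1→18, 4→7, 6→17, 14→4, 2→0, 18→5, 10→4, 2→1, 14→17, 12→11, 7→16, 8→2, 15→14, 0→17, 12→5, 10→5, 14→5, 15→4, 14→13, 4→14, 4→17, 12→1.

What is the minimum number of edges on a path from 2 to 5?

3

Level 0: 2
Level 1: 0, 1, 8
Level 2: 3, 9, 10, 15, 17, 18
Level 3: 4, 5, 6, 14
Level 4: 7, 12, 13
Level 5: 11, 16
5 first appears at level 3.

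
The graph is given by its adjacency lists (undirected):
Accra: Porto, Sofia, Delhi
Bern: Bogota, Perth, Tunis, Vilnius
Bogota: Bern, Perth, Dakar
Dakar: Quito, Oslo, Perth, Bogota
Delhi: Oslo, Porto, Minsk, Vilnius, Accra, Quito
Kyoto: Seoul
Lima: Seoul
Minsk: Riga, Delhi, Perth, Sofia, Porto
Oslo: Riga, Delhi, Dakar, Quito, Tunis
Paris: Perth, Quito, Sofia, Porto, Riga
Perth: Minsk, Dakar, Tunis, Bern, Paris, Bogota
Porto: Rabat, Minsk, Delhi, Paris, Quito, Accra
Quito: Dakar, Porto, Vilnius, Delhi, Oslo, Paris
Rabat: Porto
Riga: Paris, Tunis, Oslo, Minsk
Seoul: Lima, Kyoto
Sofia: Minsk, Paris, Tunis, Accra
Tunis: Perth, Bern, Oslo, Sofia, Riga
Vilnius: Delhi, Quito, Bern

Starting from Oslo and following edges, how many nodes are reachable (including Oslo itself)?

BFS from Oslo visits: Oslo, Riga, Delhi, Dakar, Quito, Tunis, Paris, Minsk, Porto, Vilnius, Accra, Perth, Bogota, Bern, Sofia, Rabat
Reachable nodes: 16 of 19 total.

16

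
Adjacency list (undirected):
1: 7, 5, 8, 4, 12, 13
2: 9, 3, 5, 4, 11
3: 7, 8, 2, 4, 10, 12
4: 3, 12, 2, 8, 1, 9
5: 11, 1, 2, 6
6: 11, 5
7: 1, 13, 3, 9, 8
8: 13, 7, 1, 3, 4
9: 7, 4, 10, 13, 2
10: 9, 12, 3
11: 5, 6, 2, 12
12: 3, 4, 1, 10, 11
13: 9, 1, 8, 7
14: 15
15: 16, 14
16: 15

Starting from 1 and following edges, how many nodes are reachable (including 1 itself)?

BFS from 1 visits: 1, 13, 12, 8, 7, 5, 4, 9, 11, 10, 3, 6, 2
Reachable nodes: 13 of 16 total.

13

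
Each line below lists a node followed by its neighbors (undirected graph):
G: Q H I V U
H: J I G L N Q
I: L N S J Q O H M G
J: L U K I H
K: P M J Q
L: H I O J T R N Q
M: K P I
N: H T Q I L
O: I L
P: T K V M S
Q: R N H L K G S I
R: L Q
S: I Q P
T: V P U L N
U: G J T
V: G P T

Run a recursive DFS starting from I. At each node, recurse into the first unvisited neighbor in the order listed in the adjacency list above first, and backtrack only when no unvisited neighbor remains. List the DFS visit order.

I, L, H, J, U, G, Q, R, N, T, V, P, K, M, S, O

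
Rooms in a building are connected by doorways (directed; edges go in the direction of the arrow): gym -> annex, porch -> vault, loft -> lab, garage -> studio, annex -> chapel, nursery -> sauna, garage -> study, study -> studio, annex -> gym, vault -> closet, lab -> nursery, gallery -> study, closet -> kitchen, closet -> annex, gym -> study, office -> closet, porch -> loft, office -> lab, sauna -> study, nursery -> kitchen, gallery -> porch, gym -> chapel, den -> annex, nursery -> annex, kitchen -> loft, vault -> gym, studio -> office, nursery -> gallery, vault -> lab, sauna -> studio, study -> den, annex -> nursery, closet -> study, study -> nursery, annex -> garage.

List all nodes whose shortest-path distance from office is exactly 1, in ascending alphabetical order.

Level 0: office
Level 1: closet, lab
Level 2: annex, kitchen, nursery, study
Level 3: chapel, den, gallery, garage, gym, loft, sauna, studio
Level 4: porch
Level 5: vault

closet, lab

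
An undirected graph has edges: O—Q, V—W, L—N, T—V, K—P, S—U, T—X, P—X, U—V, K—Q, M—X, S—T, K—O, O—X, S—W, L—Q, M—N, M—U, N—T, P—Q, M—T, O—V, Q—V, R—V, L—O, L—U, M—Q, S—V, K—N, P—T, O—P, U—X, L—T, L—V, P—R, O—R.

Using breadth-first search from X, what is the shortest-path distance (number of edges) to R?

Level 0: X
Level 1: M, O, P, T, U
Level 2: K, L, N, Q, R, S, V
Level 3: W
R first appears at level 2.

2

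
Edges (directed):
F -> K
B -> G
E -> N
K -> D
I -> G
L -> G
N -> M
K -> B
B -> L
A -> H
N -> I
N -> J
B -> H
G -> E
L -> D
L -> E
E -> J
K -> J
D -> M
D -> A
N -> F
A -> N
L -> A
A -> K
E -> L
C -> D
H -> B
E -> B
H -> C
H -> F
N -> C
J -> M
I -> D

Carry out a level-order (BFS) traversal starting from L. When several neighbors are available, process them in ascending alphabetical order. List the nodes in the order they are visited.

L → A → D → E → G → H → K → N → M → B → J → C → F → I

Visit L; enqueue A, D, E, G → queue [A, D, E, G]
Visit A; enqueue H, K, N → queue [D, E, G, H, K, N]
Visit D; enqueue M → queue [E, G, H, K, N, M]
Visit E; enqueue B, J → queue [G, H, K, N, M, B, J]
Visit G → queue [H, K, N, M, B, J]
Visit H; enqueue C, F → queue [K, N, M, B, J, C, F]
Visit K → queue [N, M, B, J, C, F]
Visit N; enqueue I → queue [M, B, J, C, F, I]
Visit M → queue [B, J, C, F, I]
Visit B → queue [J, C, F, I]
Visit J → queue [C, F, I]
Visit C → queue [F, I]
Visit F → queue [I]
Visit I → queue []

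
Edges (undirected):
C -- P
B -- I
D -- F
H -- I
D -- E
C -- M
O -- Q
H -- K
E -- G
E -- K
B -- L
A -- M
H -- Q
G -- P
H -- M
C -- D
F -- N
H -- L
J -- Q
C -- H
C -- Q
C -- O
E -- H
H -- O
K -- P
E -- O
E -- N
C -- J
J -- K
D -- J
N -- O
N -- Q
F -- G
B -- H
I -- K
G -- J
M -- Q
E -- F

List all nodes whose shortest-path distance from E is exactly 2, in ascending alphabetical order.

B, C, I, J, L, M, P, Q

Level 0: E
Level 1: D, F, G, H, K, N, O
Level 2: B, C, I, J, L, M, P, Q
Level 3: A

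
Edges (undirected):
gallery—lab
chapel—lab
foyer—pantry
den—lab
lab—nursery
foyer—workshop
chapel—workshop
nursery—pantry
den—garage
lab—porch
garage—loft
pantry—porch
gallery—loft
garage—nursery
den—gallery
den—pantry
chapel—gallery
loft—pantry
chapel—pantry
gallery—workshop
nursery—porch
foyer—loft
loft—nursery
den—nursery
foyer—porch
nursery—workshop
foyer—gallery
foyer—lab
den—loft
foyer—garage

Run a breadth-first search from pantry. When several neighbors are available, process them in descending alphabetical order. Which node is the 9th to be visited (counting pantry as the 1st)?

Visit pantry; enqueue porch, nursery, loft, foyer, den, chapel → queue [porch, nursery, loft, foyer, den, chapel]
Visit porch; enqueue lab → queue [nursery, loft, foyer, den, chapel, lab]
Visit nursery; enqueue workshop, garage → queue [loft, foyer, den, chapel, lab, workshop, garage]
Visit loft; enqueue gallery → queue [foyer, den, chapel, lab, workshop, garage, gallery]
Visit foyer → queue [den, chapel, lab, workshop, garage, gallery]
Visit den → queue [chapel, lab, workshop, garage, gallery]
Visit chapel → queue [lab, workshop, garage, gallery]
Visit lab → queue [workshop, garage, gallery]
Visit workshop → queue [garage, gallery]
Visit garage → queue [gallery]
Visit gallery → queue []

Visit order: pantry, porch, nursery, loft, foyer, den, chapel, lab, workshop, garage, gallery

workshop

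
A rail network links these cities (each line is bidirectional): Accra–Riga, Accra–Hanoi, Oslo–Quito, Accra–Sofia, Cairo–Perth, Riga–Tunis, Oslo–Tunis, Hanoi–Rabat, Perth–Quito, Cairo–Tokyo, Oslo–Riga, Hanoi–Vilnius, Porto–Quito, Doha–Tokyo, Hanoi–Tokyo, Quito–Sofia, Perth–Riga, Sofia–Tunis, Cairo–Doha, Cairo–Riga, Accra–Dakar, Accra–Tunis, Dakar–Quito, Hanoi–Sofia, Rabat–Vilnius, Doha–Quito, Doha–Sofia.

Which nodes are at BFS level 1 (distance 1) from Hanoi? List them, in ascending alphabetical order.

Level 0: Hanoi
Level 1: Accra, Rabat, Sofia, Tokyo, Vilnius
Level 2: Cairo, Dakar, Doha, Quito, Riga, Tunis
Level 3: Oslo, Perth, Porto

Accra, Rabat, Sofia, Tokyo, Vilnius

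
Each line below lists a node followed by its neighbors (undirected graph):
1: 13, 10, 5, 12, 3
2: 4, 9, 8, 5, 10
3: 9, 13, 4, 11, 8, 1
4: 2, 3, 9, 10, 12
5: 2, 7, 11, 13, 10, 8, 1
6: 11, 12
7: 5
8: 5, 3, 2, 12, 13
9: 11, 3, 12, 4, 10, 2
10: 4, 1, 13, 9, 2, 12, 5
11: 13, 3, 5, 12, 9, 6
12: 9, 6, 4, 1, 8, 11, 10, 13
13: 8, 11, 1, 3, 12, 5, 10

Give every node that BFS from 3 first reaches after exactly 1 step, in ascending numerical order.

Level 0: 3
Level 1: 1, 4, 8, 9, 11, 13
Level 2: 2, 5, 6, 10, 12
Level 3: 7

1, 4, 8, 9, 11, 13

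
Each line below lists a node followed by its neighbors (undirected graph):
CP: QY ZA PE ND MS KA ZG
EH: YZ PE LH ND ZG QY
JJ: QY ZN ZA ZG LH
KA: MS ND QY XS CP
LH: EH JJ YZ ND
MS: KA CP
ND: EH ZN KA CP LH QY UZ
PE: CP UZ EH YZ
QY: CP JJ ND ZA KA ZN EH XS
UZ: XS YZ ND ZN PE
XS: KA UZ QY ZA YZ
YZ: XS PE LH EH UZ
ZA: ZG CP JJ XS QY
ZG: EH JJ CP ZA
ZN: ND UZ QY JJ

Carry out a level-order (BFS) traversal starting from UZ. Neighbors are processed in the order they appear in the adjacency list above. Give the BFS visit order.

UZ XS YZ ND ZN PE KA QY ZA LH EH CP JJ MS ZG

Visit UZ; enqueue XS, YZ, ND, ZN, PE → queue [XS, YZ, ND, ZN, PE]
Visit XS; enqueue KA, QY, ZA → queue [YZ, ND, ZN, PE, KA, QY, ZA]
Visit YZ; enqueue LH, EH → queue [ND, ZN, PE, KA, QY, ZA, LH, EH]
Visit ND; enqueue CP → queue [ZN, PE, KA, QY, ZA, LH, EH, CP]
Visit ZN; enqueue JJ → queue [PE, KA, QY, ZA, LH, EH, CP, JJ]
Visit PE → queue [KA, QY, ZA, LH, EH, CP, JJ]
Visit KA; enqueue MS → queue [QY, ZA, LH, EH, CP, JJ, MS]
Visit QY → queue [ZA, LH, EH, CP, JJ, MS]
Visit ZA; enqueue ZG → queue [LH, EH, CP, JJ, MS, ZG]
Visit LH → queue [EH, CP, JJ, MS, ZG]
Visit EH → queue [CP, JJ, MS, ZG]
Visit CP → queue [JJ, MS, ZG]
Visit JJ → queue [MS, ZG]
Visit MS → queue [ZG]
Visit ZG → queue []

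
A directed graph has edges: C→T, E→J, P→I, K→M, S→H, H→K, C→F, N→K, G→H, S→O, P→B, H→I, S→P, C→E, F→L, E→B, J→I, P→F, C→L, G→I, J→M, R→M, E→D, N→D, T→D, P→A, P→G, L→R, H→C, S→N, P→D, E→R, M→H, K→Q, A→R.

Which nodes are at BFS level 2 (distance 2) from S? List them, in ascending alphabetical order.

A, B, C, D, F, G, I, K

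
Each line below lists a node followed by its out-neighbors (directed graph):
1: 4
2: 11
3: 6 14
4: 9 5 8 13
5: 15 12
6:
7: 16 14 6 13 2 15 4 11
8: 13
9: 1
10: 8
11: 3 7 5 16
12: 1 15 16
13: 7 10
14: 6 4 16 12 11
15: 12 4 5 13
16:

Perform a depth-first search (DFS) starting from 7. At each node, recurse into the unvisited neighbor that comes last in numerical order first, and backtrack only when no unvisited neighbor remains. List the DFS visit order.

7, 16, 15, 13, 10, 8, 12, 1, 4, 9, 5, 14, 11, 3, 6, 2

Visit 7
7 → 16
7 → 15
15 → 13
13 → 10
10 → 8
15 → 12
12 → 1
1 → 4
4 → 9
4 → 5
7 → 14
14 → 11
11 → 3
3 → 6
7 → 2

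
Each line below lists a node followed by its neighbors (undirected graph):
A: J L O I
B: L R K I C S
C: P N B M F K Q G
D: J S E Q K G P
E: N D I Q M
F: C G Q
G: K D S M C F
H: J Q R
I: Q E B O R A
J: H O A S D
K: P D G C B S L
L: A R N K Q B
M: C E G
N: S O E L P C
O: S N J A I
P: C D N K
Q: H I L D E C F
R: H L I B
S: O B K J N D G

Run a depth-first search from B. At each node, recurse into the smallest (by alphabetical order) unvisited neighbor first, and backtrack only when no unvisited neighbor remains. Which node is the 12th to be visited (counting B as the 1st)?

Visit B
B → C
C → F
F → G
G → D
D → E
E → I
I → A
A → J
J → H
H → Q
Q → L
L → K
K → P
P → N
N → O
O → S
L → R
E → M

Visit order: B, C, F, G, D, E, I, A, J, H, Q, L, K, P, N, O, S, R, M

L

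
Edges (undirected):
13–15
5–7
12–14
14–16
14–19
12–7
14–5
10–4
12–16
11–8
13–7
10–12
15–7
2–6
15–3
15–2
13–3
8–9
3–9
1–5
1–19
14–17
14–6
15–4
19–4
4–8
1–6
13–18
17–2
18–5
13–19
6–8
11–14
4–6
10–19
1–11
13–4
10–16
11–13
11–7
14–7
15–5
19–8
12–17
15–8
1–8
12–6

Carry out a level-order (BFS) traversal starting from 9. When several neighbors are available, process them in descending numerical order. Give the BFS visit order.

Visit 9; enqueue 8, 3 → queue [8, 3]
Visit 8; enqueue 19, 15, 11, 6, 4, 1 → queue [3, 19, 15, 11, 6, 4, 1]
Visit 3; enqueue 13 → queue [19, 15, 11, 6, 4, 1, 13]
Visit 19; enqueue 14, 10 → queue [15, 11, 6, 4, 1, 13, 14, 10]
Visit 15; enqueue 7, 5, 2 → queue [11, 6, 4, 1, 13, 14, 10, 7, 5, 2]
Visit 11 → queue [6, 4, 1, 13, 14, 10, 7, 5, 2]
Visit 6; enqueue 12 → queue [4, 1, 13, 14, 10, 7, 5, 2, 12]
Visit 4 → queue [1, 13, 14, 10, 7, 5, 2, 12]
Visit 1 → queue [13, 14, 10, 7, 5, 2, 12]
Visit 13; enqueue 18 → queue [14, 10, 7, 5, 2, 12, 18]
Visit 14; enqueue 17, 16 → queue [10, 7, 5, 2, 12, 18, 17, 16]
Visit 10 → queue [7, 5, 2, 12, 18, 17, 16]
Visit 7 → queue [5, 2, 12, 18, 17, 16]
Visit 5 → queue [2, 12, 18, 17, 16]
Visit 2 → queue [12, 18, 17, 16]
Visit 12 → queue [18, 17, 16]
Visit 18 → queue [17, 16]
Visit 17 → queue [16]
Visit 16 → queue []

9 8 3 19 15 11 6 4 1 13 14 10 7 5 2 12 18 17 16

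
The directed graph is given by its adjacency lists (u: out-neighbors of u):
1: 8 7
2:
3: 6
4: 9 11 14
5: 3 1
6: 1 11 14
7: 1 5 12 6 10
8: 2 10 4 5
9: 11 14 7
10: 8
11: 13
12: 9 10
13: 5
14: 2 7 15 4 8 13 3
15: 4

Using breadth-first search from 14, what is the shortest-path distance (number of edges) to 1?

Level 0: 14
Level 1: 2, 3, 4, 7, 8, 13, 15
Level 2: 1, 5, 6, 9, 10, 11, 12
1 first appears at level 2.

2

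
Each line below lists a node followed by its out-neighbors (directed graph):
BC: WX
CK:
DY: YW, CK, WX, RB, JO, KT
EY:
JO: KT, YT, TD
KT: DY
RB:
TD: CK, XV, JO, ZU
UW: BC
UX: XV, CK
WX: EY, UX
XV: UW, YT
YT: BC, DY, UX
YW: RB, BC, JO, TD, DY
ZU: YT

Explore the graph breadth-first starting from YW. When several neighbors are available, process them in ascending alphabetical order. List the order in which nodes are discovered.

Visit YW; enqueue BC, DY, JO, RB, TD → queue [BC, DY, JO, RB, TD]
Visit BC; enqueue WX → queue [DY, JO, RB, TD, WX]
Visit DY; enqueue CK, KT → queue [JO, RB, TD, WX, CK, KT]
Visit JO; enqueue YT → queue [RB, TD, WX, CK, KT, YT]
Visit RB → queue [TD, WX, CK, KT, YT]
Visit TD; enqueue XV, ZU → queue [WX, CK, KT, YT, XV, ZU]
Visit WX; enqueue EY, UX → queue [CK, KT, YT, XV, ZU, EY, UX]
Visit CK → queue [KT, YT, XV, ZU, EY, UX]
Visit KT → queue [YT, XV, ZU, EY, UX]
Visit YT → queue [XV, ZU, EY, UX]
Visit XV; enqueue UW → queue [ZU, EY, UX, UW]
Visit ZU → queue [EY, UX, UW]
Visit EY → queue [UX, UW]
Visit UX → queue [UW]
Visit UW → queue []

YW → BC → DY → JO → RB → TD → WX → CK → KT → YT → XV → ZU → EY → UX → UW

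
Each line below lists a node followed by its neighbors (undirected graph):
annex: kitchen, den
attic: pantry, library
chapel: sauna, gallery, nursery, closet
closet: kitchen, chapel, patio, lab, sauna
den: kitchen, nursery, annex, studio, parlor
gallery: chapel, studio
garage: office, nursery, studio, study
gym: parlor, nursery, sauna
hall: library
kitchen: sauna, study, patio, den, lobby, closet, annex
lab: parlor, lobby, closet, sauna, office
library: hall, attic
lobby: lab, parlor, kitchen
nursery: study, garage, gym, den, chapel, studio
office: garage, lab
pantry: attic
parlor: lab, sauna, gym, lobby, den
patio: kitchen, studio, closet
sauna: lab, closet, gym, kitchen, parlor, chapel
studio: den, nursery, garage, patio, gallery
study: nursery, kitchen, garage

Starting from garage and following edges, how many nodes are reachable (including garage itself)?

BFS from garage visits: garage, office, nursery, studio, study, lab, gym, den, chapel, patio, gallery, kitchen, parlor, lobby, closet, sauna, annex
Reachable nodes: 17 of 21 total.

17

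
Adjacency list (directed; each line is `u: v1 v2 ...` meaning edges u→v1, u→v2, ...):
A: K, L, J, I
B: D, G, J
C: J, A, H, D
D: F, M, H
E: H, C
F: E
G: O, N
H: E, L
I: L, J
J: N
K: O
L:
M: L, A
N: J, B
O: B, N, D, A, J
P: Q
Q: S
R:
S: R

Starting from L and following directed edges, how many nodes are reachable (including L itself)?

1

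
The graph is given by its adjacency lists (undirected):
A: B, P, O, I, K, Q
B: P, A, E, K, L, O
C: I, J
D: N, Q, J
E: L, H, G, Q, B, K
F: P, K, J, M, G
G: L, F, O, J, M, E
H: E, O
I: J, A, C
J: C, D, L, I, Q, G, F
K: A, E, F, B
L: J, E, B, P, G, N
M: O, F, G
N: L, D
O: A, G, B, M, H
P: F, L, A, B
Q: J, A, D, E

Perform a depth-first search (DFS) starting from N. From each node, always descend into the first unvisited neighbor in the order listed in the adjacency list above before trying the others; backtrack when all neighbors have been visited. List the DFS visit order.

N L J C I A B P F K E H O G M Q D

Visit N
N → L
L → J
J → C
C → I
I → A
A → B
B → P
P → F
F → K
K → E
E → H
H → O
O → G
G → M
E → Q
Q → D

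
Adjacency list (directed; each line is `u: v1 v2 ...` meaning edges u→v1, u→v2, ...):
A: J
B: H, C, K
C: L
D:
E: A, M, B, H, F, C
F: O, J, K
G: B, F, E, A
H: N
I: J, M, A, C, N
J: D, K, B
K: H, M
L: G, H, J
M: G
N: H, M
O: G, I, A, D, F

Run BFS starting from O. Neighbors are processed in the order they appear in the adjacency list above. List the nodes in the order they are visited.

Visit O; enqueue G, I, A, D, F → queue [G, I, A, D, F]
Visit G; enqueue B, E → queue [I, A, D, F, B, E]
Visit I; enqueue J, M, C, N → queue [A, D, F, B, E, J, M, C, N]
Visit A → queue [D, F, B, E, J, M, C, N]
Visit D → queue [F, B, E, J, M, C, N]
Visit F; enqueue K → queue [B, E, J, M, C, N, K]
Visit B; enqueue H → queue [E, J, M, C, N, K, H]
Visit E → queue [J, M, C, N, K, H]
Visit J → queue [M, C, N, K, H]
Visit M → queue [C, N, K, H]
Visit C; enqueue L → queue [N, K, H, L]
Visit N → queue [K, H, L]
Visit K → queue [H, L]
Visit H → queue [L]
Visit L → queue []

O → G → I → A → D → F → B → E → J → M → C → N → K → H → L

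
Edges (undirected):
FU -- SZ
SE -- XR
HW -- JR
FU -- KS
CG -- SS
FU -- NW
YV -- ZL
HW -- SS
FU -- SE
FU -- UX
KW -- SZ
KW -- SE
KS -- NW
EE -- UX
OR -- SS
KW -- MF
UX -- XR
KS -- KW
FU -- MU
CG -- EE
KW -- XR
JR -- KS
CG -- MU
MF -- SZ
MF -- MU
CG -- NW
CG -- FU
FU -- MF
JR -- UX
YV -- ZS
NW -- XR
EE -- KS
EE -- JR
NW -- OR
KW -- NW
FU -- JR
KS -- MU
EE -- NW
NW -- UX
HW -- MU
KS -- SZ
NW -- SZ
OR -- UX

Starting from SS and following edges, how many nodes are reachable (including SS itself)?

BFS from SS visits: SS, OR, HW, CG, UX, NW, MU, JR, FU, EE, XR, SZ, KW, KS, MF, SE
Reachable nodes: 16 of 19 total.

16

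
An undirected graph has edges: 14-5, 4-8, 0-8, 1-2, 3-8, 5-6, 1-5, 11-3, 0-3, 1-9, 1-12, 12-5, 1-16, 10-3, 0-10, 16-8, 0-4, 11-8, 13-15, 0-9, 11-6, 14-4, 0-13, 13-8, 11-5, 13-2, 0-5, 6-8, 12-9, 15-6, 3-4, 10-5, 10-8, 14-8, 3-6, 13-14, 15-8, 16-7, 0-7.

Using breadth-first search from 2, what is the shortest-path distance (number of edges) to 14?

2

Level 0: 2
Level 1: 1, 13
Level 2: 0, 5, 8, 9, 12, 14, 15, 16
Level 3: 3, 4, 6, 7, 10, 11
14 first appears at level 2.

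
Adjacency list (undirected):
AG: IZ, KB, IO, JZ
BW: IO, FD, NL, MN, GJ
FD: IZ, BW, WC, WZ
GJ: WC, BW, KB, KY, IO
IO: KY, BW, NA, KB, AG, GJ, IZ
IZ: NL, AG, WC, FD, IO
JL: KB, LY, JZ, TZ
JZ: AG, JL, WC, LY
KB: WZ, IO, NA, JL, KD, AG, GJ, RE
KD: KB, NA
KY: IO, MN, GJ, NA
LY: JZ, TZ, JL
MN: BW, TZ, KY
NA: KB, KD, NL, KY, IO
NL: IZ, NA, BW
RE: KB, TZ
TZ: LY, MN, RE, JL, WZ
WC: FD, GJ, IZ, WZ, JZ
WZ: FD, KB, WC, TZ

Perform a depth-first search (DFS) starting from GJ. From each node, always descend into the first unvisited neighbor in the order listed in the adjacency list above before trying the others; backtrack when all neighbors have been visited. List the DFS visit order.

GJ WC FD IZ NL NA KB WZ TZ LY JZ AG IO KY MN BW JL RE KD

Visit GJ
GJ → WC
WC → FD
FD → IZ
IZ → NL
NL → NA
NA → KB
KB → WZ
WZ → TZ
TZ → LY
LY → JZ
JZ → AG
AG → IO
IO → KY
KY → MN
MN → BW
JZ → JL
TZ → RE
KB → KD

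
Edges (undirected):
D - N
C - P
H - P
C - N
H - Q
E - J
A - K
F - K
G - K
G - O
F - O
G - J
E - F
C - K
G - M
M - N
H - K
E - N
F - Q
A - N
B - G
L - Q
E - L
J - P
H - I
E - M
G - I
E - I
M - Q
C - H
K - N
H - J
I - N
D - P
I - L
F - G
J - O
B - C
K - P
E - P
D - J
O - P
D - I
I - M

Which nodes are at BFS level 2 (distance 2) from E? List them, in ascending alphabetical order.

A, C, D, G, H, K, O, Q

Level 0: E
Level 1: F, I, J, L, M, N, P
Level 2: A, C, D, G, H, K, O, Q
Level 3: B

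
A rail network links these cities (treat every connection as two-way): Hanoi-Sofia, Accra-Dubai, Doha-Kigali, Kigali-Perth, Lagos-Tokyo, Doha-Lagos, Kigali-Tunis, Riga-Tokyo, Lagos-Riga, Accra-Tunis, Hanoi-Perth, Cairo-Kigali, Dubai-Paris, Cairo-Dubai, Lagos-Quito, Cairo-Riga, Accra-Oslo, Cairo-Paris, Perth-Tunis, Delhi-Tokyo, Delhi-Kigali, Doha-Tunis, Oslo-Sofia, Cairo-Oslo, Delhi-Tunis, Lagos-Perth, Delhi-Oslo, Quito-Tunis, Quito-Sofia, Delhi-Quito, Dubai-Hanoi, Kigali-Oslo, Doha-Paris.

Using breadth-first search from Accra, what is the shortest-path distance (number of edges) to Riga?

Level 0: Accra
Level 1: Dubai, Oslo, Tunis
Level 2: Cairo, Delhi, Doha, Hanoi, Kigali, Paris, Perth, Quito, Sofia
Level 3: Lagos, Riga, Tokyo
Riga first appears at level 3.

3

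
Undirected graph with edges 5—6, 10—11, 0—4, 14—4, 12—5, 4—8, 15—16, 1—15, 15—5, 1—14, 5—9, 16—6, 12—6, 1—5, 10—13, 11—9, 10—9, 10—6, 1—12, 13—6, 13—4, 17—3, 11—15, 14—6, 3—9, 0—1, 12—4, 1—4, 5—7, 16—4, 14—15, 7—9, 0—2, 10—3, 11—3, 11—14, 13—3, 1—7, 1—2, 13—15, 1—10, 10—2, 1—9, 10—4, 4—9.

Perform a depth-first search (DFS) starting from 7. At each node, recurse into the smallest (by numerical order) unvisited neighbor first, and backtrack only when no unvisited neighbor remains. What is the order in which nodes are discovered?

7 → 1 → 0 → 2 → 10 → 3 → 9 → 4 → 8 → 12 → 5 → 6 → 13 → 15 → 11 → 14 → 16 → 17

Visit 7
7 → 1
1 → 0
0 → 2
2 → 10
10 → 3
3 → 9
9 → 4
4 → 8
4 → 12
12 → 5
5 → 6
6 → 13
13 → 15
15 → 11
11 → 14
15 → 16
3 → 17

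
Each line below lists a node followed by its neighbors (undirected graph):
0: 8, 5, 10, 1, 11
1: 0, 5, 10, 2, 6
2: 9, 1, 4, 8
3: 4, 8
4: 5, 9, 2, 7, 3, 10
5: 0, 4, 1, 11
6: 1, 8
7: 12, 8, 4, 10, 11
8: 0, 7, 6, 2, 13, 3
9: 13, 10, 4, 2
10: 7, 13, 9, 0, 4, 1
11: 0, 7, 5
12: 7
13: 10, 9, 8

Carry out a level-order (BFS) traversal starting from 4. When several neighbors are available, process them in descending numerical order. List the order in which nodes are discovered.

Visit 4; enqueue 10, 9, 7, 5, 3, 2 → queue [10, 9, 7, 5, 3, 2]
Visit 10; enqueue 13, 1, 0 → queue [9, 7, 5, 3, 2, 13, 1, 0]
Visit 9 → queue [7, 5, 3, 2, 13, 1, 0]
Visit 7; enqueue 12, 11, 8 → queue [5, 3, 2, 13, 1, 0, 12, 11, 8]
Visit 5 → queue [3, 2, 13, 1, 0, 12, 11, 8]
Visit 3 → queue [2, 13, 1, 0, 12, 11, 8]
Visit 2 → queue [13, 1, 0, 12, 11, 8]
Visit 13 → queue [1, 0, 12, 11, 8]
Visit 1; enqueue 6 → queue [0, 12, 11, 8, 6]
Visit 0 → queue [12, 11, 8, 6]
Visit 12 → queue [11, 8, 6]
Visit 11 → queue [8, 6]
Visit 8 → queue [6]
Visit 6 → queue []

4 10 9 7 5 3 2 13 1 0 12 11 8 6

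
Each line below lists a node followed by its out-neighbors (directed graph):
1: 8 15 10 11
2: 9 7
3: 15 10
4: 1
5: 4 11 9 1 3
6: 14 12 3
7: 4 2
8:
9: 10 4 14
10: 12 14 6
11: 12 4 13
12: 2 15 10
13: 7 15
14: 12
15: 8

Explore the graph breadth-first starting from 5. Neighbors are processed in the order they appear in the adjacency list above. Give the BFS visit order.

Visit 5; enqueue 4, 11, 9, 1, 3 → queue [4, 11, 9, 1, 3]
Visit 4 → queue [11, 9, 1, 3]
Visit 11; enqueue 12, 13 → queue [9, 1, 3, 12, 13]
Visit 9; enqueue 10, 14 → queue [1, 3, 12, 13, 10, 14]
Visit 1; enqueue 8, 15 → queue [3, 12, 13, 10, 14, 8, 15]
Visit 3 → queue [12, 13, 10, 14, 8, 15]
Visit 12; enqueue 2 → queue [13, 10, 14, 8, 15, 2]
Visit 13; enqueue 7 → queue [10, 14, 8, 15, 2, 7]
Visit 10; enqueue 6 → queue [14, 8, 15, 2, 7, 6]
Visit 14 → queue [8, 15, 2, 7, 6]
Visit 8 → queue [15, 2, 7, 6]
Visit 15 → queue [2, 7, 6]
Visit 2 → queue [7, 6]
Visit 7 → queue [6]
Visit 6 → queue []

5 -> 4 -> 11 -> 9 -> 1 -> 3 -> 12 -> 13 -> 10 -> 14 -> 8 -> 15 -> 2 -> 7 -> 6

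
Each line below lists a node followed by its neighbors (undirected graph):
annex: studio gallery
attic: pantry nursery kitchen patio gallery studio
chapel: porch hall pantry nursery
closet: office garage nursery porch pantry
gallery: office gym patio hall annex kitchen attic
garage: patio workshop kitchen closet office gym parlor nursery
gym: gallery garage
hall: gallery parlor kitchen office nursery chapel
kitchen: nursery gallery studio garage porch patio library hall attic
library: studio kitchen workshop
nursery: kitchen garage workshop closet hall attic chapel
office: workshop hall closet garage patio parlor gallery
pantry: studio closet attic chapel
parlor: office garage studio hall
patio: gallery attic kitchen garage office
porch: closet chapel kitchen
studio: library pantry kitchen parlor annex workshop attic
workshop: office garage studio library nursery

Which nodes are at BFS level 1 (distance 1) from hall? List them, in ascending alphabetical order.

Level 0: hall
Level 1: chapel, gallery, kitchen, nursery, office, parlor
Level 2: annex, attic, closet, garage, gym, library, pantry, patio, porch, studio, workshop

chapel, gallery, kitchen, nursery, office, parlor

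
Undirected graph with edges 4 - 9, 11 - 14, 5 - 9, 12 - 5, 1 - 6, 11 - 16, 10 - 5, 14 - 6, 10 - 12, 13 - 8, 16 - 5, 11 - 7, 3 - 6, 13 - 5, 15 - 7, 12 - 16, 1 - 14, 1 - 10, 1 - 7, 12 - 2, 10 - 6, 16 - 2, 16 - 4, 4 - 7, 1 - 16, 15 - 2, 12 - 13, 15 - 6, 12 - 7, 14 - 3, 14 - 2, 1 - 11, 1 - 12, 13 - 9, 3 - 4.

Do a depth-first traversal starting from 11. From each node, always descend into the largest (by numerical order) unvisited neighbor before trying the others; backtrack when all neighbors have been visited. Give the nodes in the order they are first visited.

11, 16, 12, 13, 9, 5, 10, 6, 15, 7, 4, 3, 14, 2, 1, 8

Visit 11
11 → 16
16 → 12
12 → 13
13 → 9
9 → 5
5 → 10
10 → 6
6 → 15
15 → 7
7 → 4
4 → 3
3 → 14
14 → 2
14 → 1
13 → 8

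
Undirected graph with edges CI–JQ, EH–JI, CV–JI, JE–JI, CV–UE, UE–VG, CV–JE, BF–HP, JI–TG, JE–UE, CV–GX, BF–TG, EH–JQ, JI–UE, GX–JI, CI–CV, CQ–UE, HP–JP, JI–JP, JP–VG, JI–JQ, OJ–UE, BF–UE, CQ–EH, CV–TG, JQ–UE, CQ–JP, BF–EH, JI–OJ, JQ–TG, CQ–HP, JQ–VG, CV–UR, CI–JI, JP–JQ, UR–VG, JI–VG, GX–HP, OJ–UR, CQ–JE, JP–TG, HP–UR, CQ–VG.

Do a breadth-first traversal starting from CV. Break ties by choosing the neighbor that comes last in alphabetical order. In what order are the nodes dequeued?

Visit CV; enqueue UR, UE, TG, JI, JE, GX, CI → queue [UR, UE, TG, JI, JE, GX, CI]
Visit UR; enqueue VG, OJ, HP → queue [UE, TG, JI, JE, GX, CI, VG, OJ, HP]
Visit UE; enqueue JQ, CQ, BF → queue [TG, JI, JE, GX, CI, VG, OJ, HP, JQ, CQ, BF]
Visit TG; enqueue JP → queue [JI, JE, GX, CI, VG, OJ, HP, JQ, CQ, BF, JP]
Visit JI; enqueue EH → queue [JE, GX, CI, VG, OJ, HP, JQ, CQ, BF, JP, EH]
Visit JE → queue [GX, CI, VG, OJ, HP, JQ, CQ, BF, JP, EH]
Visit GX → queue [CI, VG, OJ, HP, JQ, CQ, BF, JP, EH]
Visit CI → queue [VG, OJ, HP, JQ, CQ, BF, JP, EH]
Visit VG → queue [OJ, HP, JQ, CQ, BF, JP, EH]
Visit OJ → queue [HP, JQ, CQ, BF, JP, EH]
Visit HP → queue [JQ, CQ, BF, JP, EH]
Visit JQ → queue [CQ, BF, JP, EH]
Visit CQ → queue [BF, JP, EH]
Visit BF → queue [JP, EH]
Visit JP → queue [EH]
Visit EH → queue []

CV → UR → UE → TG → JI → JE → GX → CI → VG → OJ → HP → JQ → CQ → BF → JP → EH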